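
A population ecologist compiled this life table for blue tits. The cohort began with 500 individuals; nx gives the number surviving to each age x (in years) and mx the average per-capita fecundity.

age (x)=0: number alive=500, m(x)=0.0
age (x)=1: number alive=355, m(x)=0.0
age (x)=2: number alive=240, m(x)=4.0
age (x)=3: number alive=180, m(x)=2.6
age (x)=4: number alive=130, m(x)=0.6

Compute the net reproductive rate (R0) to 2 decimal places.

lx = nx/n0 = nx/500: 1, 0.71, 0.48, 0.36, 0.26
lx·mx by age: 0, 0, 1.92, 0.936, 0.156
R0 = Σ lx·mx = 3.012 → 3.01

3.01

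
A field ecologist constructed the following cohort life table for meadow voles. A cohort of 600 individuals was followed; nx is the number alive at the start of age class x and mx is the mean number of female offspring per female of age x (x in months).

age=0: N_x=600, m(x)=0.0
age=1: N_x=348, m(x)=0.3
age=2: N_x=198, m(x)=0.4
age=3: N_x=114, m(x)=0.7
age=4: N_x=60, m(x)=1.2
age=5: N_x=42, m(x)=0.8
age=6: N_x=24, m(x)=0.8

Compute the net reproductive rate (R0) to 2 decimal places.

0.65

lx = nx/n0 = nx/600: 1, 0.58, 0.33, 0.19, 0.1, 0.07, 0.04
lx·mx by age: 0, 0.174, 0.132, 0.133, 0.12, 0.056, 0.032
R0 = Σ lx·mx = 0.647 → 0.65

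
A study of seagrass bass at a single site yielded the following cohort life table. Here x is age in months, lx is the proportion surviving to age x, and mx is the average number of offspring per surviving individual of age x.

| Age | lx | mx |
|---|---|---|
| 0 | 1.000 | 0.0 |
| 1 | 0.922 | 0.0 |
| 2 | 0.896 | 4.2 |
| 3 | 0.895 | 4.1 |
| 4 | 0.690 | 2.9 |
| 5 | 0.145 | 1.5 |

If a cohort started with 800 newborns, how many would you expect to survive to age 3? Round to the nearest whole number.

Expected survivors = N0 · l_3 = 800 × 0.895 = 716 → 716

716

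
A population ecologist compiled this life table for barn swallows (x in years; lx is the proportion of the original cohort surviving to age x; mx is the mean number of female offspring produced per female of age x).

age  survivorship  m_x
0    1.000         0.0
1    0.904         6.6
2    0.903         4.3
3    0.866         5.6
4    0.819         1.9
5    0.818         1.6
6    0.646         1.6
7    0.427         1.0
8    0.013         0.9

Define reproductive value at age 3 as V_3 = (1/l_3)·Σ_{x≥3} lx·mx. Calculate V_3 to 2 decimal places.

10.61

lx·mx for x ≥ 3: 4.8496, 1.5561, 1.3088, 1.0336, 0.427, 0.0117 → sum = 9.1868
V_3 = 9.1868 / l_3 = 9.1868 / 0.866 = 10.608314… → 10.61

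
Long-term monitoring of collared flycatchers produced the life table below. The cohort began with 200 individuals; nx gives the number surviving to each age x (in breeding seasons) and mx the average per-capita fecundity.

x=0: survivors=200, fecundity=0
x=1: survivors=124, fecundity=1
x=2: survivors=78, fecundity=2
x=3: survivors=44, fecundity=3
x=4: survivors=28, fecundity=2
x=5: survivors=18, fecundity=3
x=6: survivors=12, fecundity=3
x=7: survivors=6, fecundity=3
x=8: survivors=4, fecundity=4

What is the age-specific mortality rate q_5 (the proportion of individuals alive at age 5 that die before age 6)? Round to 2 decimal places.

0.33

lx = nx/n0 = nx/200: 1, 0.62, 0.39, 0.22, 0.14, 0.09, 0.06, 0.03, 0.02
q_5 = (l_5 − l_6) / l_5 = (0.09 − 0.06) / 0.09
     = 0.03 / 0.09 = 0.333333… → 0.33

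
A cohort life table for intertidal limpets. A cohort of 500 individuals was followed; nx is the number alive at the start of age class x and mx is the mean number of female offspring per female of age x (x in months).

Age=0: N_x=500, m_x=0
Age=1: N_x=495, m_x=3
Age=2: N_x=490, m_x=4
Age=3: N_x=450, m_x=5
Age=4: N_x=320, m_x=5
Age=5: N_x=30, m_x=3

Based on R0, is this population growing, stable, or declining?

growing

lx = nx/n0 = nx/500: 1, 0.99, 0.98, 0.9, 0.64, 0.06
R0 = Σ lx·mx = 0 + 2.97 + 3.92 + 4.5 + 3.2 + 0.18 = 14.77
R0 > 1, so the population is growing.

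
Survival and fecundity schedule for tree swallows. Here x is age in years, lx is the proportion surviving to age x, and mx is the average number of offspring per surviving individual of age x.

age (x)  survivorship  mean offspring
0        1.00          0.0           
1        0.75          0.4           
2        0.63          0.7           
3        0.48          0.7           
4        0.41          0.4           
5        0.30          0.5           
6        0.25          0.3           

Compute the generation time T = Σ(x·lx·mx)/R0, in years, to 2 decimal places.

lx·mx: 0, 0.3, 0.441, 0.336, 0.164, 0.15, 0.075 → R0 = 1.466
x·lx·mx: 0, 0.3, 0.882, 1.008, 0.656, 0.75, 0.45 → Σ = 4.046
T = 4.046 / 1.466 = 2.759891… → 2.76

2.76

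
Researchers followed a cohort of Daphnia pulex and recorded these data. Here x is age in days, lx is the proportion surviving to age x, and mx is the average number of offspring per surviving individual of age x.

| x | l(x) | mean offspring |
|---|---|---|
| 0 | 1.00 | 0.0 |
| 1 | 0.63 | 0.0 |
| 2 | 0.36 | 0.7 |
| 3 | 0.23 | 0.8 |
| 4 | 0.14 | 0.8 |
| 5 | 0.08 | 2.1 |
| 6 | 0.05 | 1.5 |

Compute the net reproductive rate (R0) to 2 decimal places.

lx·mx by age: 0, 0, 0.252, 0.184, 0.112, 0.168, 0.075
R0 = Σ lx·mx = 0.791 → 0.79

0.79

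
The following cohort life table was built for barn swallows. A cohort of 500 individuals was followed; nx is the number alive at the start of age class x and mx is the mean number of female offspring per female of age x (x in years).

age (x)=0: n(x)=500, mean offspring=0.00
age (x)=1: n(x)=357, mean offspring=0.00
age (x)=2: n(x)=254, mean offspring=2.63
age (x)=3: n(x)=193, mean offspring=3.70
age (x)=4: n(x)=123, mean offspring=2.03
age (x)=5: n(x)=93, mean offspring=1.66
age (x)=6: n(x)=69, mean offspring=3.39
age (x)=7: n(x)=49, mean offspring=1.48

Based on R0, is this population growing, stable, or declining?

lx = nx/n0 = nx/500: 1, 0.714, 0.508, 0.386, 0.246, 0.186, 0.138, 0.098
R0 = Σ lx·mx = 0 + 0 + 1.33604 + 1.4282 + 0.49938 + 0.30876 + 0.46782 + 0.14504 = 4.18524
R0 > 1, so the population is growing.

growing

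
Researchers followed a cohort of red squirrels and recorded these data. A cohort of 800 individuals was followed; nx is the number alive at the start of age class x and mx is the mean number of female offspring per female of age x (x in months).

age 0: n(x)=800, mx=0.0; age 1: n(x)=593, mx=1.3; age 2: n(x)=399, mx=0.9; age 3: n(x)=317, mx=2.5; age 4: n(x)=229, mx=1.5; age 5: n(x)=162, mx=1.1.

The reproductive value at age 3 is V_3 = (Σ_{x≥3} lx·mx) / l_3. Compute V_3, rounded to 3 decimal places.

lx = nx/n0 = nx/800: 1, 0.74125, 0.49875, 0.39625, 0.28625, 0.2025
lx·mx for x ≥ 3: 0.990625, 0.429375, 0.22275 → sum = 1.64275
V_3 = 1.64275 / l_3 = 1.64275 / 0.39625 = 4.145741… → 4.146

4.146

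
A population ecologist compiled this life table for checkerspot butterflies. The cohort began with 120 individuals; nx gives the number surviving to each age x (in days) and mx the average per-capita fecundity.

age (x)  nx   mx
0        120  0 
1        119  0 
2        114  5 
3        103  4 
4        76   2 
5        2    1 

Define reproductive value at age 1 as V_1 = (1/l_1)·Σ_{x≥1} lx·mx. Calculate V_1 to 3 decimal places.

lx = nx/n0 = nx/120: 1, 0.99167…, 0.95, 0.85833…, 0.63333…, 0.01667…
lx·mx for x ≥ 1: 0, 4.75, 3.433333…, 1.266667…, 0.016667… → sum = 9.466667…
V_1 = 9.466667… / l_1 = 9.466667… / 0.991667… = 9.546218… → 9.546

9.546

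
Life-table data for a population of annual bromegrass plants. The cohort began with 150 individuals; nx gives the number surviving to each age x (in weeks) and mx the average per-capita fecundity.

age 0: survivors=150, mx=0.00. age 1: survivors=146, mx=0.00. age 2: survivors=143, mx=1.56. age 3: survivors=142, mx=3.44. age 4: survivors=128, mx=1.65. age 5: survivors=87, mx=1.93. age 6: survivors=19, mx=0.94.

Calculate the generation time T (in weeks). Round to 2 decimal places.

lx = nx/n0 = nx/150: 1, 0.97333…, 0.95333…, 0.94667…, 0.85333…, 0.58, 0.12667…
lx·mx: 0, 0, 1.4872…, 3.256533…, 1.408…, 1.1194, 0.119067… → R0 = 7.3902…
x·lx·mx: 0, 0, 2.9744…, 9.7696…, 5.632…, 5.597, 0.7144… → Σ = 24.6874…
T = 24.6874… / 7.3902… = 3.340559… → 3.34

3.34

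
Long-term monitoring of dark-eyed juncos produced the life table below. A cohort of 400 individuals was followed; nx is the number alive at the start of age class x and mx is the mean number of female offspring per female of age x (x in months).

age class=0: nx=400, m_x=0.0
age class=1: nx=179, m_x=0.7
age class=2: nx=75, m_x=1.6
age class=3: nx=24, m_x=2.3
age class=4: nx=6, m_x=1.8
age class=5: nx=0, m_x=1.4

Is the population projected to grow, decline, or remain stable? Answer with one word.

declining

lx = nx/n0 = nx/400: 1, 0.4475, 0.1875, 0.06, 0.015, 0
R0 = Σ lx·mx = 0 + 0.31325 + 0.3 + 0.138 + 0.027 + 0 = 0.77825
R0 < 1, so the population is declining.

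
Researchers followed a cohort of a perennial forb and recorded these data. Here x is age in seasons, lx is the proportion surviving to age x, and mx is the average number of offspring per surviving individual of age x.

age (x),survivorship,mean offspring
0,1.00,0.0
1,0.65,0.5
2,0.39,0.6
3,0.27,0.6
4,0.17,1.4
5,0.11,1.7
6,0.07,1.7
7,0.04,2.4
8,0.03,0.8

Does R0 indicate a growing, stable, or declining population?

growing

R0 = Σ lx·mx = 0 + 0.325 + 0.234 + 0.162 + 0.238 + 0.187 + 0.119 + 0.096 + 0.024 = 1.385
R0 > 1, so the population is growing.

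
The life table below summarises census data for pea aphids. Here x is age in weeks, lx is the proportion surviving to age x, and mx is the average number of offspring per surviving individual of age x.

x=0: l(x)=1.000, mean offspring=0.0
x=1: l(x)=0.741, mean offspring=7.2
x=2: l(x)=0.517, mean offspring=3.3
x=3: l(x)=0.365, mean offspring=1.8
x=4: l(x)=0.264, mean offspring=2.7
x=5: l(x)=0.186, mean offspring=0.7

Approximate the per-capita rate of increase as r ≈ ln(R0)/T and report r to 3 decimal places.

1.288

R0 = Σ lx·mx = 0 + 5.3352 + 1.7061 + 0.657 + 0.7128 + 0.1302 = 8.5413
Σ x·lx·mx = 14.2206; T = 14.2206/8.5413 = 1.66492…
r ≈ ln(R0)/T = ln(8.5413)/1.66492… = 1.2883… → 1.288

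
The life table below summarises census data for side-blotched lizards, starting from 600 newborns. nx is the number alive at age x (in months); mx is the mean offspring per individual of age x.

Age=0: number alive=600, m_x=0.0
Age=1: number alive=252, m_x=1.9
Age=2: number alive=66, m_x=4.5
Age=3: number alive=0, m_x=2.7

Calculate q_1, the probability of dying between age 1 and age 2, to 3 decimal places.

lx = nx/n0 = nx/600: 1, 0.42, 0.11, 0
q_1 = (l_1 − l_2) / l_1 = (0.42 − 0.11) / 0.42
     = 0.31 / 0.42 = 0.738095… → 0.738

0.738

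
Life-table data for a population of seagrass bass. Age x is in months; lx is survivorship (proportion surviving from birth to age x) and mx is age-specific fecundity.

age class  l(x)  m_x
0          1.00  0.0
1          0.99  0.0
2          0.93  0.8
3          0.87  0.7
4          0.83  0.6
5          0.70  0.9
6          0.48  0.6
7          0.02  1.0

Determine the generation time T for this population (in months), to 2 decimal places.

lx·mx: 0, 0, 0.744, 0.609, 0.498, 0.63, 0.288, 0.02 → R0 = 2.789
x·lx·mx: 0, 0, 1.488, 1.827, 1.992, 3.15, 1.728, 0.14 → Σ = 10.325
T = 10.325 / 2.789 = 3.702044… → 3.70

3.70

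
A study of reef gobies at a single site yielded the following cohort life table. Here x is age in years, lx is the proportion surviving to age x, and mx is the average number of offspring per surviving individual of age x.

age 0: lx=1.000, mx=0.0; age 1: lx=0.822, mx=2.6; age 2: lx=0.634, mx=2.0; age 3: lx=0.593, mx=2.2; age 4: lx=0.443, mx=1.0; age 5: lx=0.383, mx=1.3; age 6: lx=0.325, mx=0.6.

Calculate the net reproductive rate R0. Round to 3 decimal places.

5.846

lx·mx by age: 0, 2.1372, 1.268, 1.3046, 0.443, 0.4979, 0.195
R0 = Σ lx·mx = 5.8457 → 5.846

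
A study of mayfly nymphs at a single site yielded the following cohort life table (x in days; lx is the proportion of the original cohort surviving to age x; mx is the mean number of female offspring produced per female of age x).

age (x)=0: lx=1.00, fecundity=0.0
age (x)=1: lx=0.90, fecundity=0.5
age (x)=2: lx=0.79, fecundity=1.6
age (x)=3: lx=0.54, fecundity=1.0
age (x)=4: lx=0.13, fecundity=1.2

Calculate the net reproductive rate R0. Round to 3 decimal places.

2.410

lx·mx by age: 0, 0.45, 1.264, 0.54, 0.156
R0 = Σ lx·mx = 2.41 → 2.410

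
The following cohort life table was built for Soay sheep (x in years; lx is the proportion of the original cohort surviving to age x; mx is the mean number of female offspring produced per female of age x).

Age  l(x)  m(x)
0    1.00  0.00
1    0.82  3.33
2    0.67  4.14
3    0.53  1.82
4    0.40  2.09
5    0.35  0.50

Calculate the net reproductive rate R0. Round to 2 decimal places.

7.48

lx·mx by age: 0, 2.7306, 2.7738, 0.9646, 0.836, 0.175
R0 = Σ lx·mx = 7.48 → 7.48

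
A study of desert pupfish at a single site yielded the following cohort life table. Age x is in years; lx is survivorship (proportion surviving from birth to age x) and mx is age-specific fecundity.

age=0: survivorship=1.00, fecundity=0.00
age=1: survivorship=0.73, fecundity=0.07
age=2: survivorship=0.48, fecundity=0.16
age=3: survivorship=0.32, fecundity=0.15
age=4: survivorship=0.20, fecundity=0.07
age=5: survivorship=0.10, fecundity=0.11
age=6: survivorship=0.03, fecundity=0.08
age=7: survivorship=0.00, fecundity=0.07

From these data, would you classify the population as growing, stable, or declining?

R0 = Σ lx·mx = 0 + 0.0511 + 0.0768 + 0.048 + 0.014 + 0.011 + 0.0024 + 0 = 0.2033
R0 < 1, so the population is declining.

declining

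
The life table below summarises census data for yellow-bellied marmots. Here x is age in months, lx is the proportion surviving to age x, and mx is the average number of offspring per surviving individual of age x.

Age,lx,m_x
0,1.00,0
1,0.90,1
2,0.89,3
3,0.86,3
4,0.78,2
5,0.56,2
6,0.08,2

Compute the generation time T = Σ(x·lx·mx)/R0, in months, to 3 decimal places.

lx·mx: 0, 0.9, 2.67, 2.58, 1.56, 1.12, 0.16 → R0 = 8.99
x·lx·mx: 0, 0.9, 5.34, 7.74, 6.24, 5.6, 0.96 → Σ = 26.78
T = 26.78 / 8.99 = 2.978865… → 2.979

2.979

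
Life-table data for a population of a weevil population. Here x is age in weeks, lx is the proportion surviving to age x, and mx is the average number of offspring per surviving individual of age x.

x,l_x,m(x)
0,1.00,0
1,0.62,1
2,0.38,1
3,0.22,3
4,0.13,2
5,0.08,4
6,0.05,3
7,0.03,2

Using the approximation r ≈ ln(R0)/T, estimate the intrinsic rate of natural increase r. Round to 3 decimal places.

R0 = Σ lx·mx = 0 + 0.62 + 0.38 + 0.66 + 0.26 + 0.32 + 0.15 + 0.06 = 2.45
Σ x·lx·mx = 7.32; T = 7.32/2.45 = 2.98776…
r ≈ ln(R0)/T = ln(2.45)/2.98776… = 0.29992… → 0.300

0.300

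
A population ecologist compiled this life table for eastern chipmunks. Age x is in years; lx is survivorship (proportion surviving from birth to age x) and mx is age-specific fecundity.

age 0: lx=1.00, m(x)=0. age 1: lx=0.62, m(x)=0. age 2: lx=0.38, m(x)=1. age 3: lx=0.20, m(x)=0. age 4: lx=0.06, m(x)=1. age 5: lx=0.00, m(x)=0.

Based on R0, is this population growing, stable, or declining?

declining

R0 = Σ lx·mx = 0 + 0 + 0.38 + 0 + 0.06 + 0 = 0.44
R0 < 1, so the population is declining.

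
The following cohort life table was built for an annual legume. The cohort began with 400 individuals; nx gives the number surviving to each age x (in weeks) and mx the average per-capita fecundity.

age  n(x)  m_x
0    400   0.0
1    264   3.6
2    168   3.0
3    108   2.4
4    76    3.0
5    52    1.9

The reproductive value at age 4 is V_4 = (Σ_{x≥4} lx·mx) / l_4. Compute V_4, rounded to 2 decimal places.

lx = nx/n0 = nx/400: 1, 0.66, 0.42, 0.27, 0.19, 0.13
lx·mx for x ≥ 4: 0.57, 0.247 → sum = 0.817
V_4 = 0.817 / l_4 = 0.817 / 0.19 = 4.3 → 4.30

4.30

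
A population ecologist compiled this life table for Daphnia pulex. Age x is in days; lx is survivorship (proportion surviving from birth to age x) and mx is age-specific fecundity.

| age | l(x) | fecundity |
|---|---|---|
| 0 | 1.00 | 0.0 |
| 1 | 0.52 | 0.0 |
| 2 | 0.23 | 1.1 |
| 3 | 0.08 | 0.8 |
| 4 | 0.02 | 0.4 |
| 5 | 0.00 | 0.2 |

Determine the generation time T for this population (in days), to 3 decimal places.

lx·mx: 0, 0, 0.253, 0.064, 0.008, 0 → R0 = 0.325
x·lx·mx: 0, 0, 0.506, 0.192, 0.032, 0 → Σ = 0.73
T = 0.73 / 0.325 = 2.246154… → 2.246

2.246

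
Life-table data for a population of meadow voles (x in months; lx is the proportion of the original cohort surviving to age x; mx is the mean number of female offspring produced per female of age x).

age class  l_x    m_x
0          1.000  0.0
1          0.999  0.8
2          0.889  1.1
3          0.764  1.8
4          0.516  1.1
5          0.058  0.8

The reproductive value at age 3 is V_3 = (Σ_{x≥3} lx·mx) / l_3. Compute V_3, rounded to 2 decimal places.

lx·mx for x ≥ 3: 1.3752, 0.5676, 0.0464 → sum = 1.9892
V_3 = 1.9892 / l_3 = 1.9892 / 0.764 = 2.603665… → 2.60

2.60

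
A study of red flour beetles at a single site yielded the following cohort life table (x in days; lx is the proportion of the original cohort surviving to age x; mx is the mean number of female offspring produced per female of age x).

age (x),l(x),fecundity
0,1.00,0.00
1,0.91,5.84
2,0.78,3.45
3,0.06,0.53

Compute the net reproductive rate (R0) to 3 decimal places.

lx·mx by age: 0, 5.3144, 2.691, 0.0318
R0 = Σ lx·mx = 8.0372 → 8.037

8.037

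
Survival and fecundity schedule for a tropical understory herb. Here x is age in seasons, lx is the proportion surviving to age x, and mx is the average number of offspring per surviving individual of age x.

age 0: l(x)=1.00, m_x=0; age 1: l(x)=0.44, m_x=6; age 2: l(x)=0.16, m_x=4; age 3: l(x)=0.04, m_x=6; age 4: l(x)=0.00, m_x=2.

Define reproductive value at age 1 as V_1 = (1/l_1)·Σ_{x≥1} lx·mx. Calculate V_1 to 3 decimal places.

8.000

lx·mx for x ≥ 1: 2.64, 0.64, 0.24, 0 → sum = 3.52
V_1 = 3.52 / l_1 = 3.52 / 0.44 = 8 → 8.000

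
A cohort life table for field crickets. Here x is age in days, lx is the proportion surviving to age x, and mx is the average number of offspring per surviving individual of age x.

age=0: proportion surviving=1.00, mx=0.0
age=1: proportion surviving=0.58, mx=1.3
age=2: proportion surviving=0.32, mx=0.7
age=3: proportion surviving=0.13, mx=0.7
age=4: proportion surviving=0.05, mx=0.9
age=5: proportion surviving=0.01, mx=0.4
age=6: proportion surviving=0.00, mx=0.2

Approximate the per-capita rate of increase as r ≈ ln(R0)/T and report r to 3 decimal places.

0.074

R0 = Σ lx·mx = 0 + 0.754 + 0.224 + 0.091 + 0.045 + 0.004 + 0 = 1.118
Σ x·lx·mx = 1.675; T = 1.675/1.118 = 1.49821…
r ≈ ln(R0)/T = ln(1.118)/1.49821… = 0.07445… → 0.074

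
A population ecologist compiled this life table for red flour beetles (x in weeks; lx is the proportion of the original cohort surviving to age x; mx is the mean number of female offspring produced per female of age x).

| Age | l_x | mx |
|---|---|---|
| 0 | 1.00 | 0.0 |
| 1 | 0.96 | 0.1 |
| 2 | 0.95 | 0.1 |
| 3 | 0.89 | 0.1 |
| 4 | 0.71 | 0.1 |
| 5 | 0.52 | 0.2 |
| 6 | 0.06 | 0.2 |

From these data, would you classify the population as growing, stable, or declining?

R0 = Σ lx·mx = 0 + 0.096 + 0.095 + 0.089 + 0.071 + 0.104 + 0.012 = 0.467
R0 < 1, so the population is declining.

declining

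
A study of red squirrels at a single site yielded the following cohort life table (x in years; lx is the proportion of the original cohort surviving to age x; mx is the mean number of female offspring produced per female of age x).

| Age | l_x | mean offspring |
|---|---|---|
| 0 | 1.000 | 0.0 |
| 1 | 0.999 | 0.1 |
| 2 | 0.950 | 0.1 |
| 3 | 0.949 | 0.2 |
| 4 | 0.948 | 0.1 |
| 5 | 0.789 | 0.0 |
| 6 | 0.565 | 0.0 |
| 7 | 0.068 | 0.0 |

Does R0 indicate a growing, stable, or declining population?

R0 = Σ lx·mx = 0 + 0.0999 + 0.095 + 0.1898 + 0.0948 + 0 + 0 + 0 = 0.4795
R0 < 1, so the population is declining.

declining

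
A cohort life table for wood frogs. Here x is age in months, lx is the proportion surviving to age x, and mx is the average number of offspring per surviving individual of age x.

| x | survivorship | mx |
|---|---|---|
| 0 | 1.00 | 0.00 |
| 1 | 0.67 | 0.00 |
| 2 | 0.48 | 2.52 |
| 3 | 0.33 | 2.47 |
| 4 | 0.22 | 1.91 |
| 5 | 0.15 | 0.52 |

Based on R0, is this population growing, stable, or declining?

R0 = Σ lx·mx = 0 + 0 + 1.2096 + 0.8151 + 0.4202 + 0.078 = 2.5229
R0 > 1, so the population is growing.

growing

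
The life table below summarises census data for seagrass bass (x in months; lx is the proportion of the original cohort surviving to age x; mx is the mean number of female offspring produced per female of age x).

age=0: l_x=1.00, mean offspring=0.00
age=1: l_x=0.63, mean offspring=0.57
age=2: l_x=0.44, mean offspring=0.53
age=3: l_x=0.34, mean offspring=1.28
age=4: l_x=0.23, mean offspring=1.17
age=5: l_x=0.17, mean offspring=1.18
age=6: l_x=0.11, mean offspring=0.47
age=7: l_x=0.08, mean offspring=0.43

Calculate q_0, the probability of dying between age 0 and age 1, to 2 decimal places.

q_0 = (l_0 − l_1) / l_0 = (1 − 0.63) / 1
     = 0.37 / 1 = 0.37 → 0.37

0.37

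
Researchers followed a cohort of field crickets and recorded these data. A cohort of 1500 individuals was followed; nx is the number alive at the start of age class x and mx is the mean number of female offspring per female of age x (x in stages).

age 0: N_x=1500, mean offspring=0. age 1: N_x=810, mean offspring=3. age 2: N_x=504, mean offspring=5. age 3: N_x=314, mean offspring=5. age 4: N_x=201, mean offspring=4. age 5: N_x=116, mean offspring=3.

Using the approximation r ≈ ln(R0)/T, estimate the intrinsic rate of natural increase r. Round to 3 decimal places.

lx = nx/n0 = nx/1500: 1, 0.54, 0.336, 0.20933…, 0.134, 0.07733…
R0 = Σ lx·mx = 0 + 1.62 + 1.68 + 1.04667… + 0.536 + 0.232… = 5.114667…
Σ x·lx·mx = 11.424…; T = 11.424…/5.114667… = 2.23358…
r ≈ ln(R0)/T = ln(5.114667…)/2.23358… = 0.73072… → 0.731

0.731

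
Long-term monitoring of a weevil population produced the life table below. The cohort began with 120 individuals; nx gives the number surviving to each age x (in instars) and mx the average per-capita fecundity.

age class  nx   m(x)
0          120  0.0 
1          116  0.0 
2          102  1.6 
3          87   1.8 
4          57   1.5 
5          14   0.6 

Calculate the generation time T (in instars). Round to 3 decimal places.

lx = nx/n0 = nx/120: 1, 0.96667…, 0.85, 0.725, 0.475, 0.11667…
lx·mx: 0, 0, 1.36, 1.305, 0.7125, 0.07… → R0 = 3.4475…
x·lx·mx: 0, 0, 2.72, 3.915, 2.85, 0.35… → Σ = 9.835…
T = 9.835… / 3.4475… = 2.852792… → 2.853

2.853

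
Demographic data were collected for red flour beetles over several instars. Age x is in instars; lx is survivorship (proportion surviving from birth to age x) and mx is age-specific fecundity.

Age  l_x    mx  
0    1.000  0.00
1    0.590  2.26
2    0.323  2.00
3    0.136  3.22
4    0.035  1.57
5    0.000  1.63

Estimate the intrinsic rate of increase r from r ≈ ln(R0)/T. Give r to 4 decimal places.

R0 = Σ lx·mx = 0 + 1.3334 + 0.646 + 0.43792 + 0.05495 + 0 = 2.47227
Σ x·lx·mx = 4.15896; T = 4.15896/2.47227 = 1.68224…
r ≈ ln(R0)/T = ln(2.47227)/1.68224… = 0.538053… → 0.5381

0.5381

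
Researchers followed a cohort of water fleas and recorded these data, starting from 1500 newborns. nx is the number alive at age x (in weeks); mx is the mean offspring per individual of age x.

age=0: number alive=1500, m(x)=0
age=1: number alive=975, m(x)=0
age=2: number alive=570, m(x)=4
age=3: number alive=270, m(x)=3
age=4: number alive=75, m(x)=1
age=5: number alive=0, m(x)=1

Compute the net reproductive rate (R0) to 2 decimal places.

2.11

lx = nx/n0 = nx/1500: 1, 0.65, 0.38, 0.18, 0.05, 0
lx·mx by age: 0, 0, 1.52, 0.54, 0.05, 0
R0 = Σ lx·mx = 2.11 → 2.11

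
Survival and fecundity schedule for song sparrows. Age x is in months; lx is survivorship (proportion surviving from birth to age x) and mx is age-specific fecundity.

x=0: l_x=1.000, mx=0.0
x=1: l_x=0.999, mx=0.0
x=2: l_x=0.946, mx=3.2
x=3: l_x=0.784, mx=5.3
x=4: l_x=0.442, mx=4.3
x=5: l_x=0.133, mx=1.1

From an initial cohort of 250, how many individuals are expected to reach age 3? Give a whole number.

Expected survivors = N0 · l_3 = 250 × 0.784 = 196 → 196

196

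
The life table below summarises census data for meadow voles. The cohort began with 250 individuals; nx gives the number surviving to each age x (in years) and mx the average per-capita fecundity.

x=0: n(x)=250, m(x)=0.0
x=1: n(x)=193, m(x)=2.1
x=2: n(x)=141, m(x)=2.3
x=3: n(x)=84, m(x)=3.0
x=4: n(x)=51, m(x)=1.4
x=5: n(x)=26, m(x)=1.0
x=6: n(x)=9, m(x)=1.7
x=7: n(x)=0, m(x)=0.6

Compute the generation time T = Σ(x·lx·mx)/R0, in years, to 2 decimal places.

lx = nx/n0 = nx/250: 1, 0.772, 0.564, 0.336, 0.204, 0.104, 0.036, 0
lx·mx: 0, 1.6212, 1.2972, 1.008, 0.2856, 0.104, 0.0612, 0 → R0 = 4.3772
x·lx·mx: 0, 1.6212, 2.5944, 3.024, 1.1424, 0.52, 0.3672, 0 → Σ = 9.2692
T = 9.2692 / 4.3772 = 2.117609… → 2.12

2.12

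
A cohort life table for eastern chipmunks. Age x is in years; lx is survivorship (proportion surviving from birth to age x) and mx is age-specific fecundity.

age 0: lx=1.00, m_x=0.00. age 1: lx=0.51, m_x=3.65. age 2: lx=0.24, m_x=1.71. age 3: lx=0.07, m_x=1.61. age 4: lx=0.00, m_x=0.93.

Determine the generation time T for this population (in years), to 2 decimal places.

lx·mx: 0, 1.8615, 0.4104, 0.1127, 0 → R0 = 2.3846
x·lx·mx: 0, 1.8615, 0.8208, 0.3381, 0 → Σ = 3.0204
T = 3.0204 / 2.3846 = 1.266628… → 1.27

1.27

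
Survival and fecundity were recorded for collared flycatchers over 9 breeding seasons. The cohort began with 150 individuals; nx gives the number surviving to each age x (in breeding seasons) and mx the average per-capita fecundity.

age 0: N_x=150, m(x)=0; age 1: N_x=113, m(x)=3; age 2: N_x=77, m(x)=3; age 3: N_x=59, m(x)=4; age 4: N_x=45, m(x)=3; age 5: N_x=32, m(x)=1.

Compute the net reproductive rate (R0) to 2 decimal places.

lx = nx/n0 = nx/150: 1, 0.75333…, 0.51333…, 0.39333…, 0.3, 0.21333…
lx·mx by age: 0, 2.26…, 1.54…, 1.573333…, 0.9, 0.213333…
R0 = Σ lx·mx = 6.486667… → 6.49

6.49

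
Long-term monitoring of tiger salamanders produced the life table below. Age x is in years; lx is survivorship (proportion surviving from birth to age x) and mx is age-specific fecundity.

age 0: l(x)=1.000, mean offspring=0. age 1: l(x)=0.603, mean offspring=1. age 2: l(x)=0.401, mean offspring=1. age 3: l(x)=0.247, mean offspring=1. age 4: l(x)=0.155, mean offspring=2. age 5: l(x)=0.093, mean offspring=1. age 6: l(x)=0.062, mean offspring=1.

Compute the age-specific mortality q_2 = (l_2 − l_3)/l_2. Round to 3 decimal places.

q_2 = (l_2 − l_3) / l_2 = (0.401 − 0.247) / 0.401
     = 0.154 / 0.401 = 0.38404… → 0.384

0.384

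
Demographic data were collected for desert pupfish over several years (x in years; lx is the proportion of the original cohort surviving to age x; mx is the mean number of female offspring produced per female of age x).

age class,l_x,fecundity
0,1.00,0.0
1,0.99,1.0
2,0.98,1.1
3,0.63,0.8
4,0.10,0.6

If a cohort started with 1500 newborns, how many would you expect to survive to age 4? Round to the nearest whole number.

150

Expected survivors = N0 · l_4 = 1500 × 0.10 = 150 → 150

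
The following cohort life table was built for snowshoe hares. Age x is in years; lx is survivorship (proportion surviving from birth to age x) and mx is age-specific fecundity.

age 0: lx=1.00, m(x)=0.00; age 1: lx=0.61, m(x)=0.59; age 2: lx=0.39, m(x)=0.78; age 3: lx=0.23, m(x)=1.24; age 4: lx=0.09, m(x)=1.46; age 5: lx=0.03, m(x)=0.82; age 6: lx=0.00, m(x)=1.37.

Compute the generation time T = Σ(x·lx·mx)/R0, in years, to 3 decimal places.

2.237

lx·mx: 0, 0.3599, 0.3042, 0.2852, 0.1314, 0.0246, 0 → R0 = 1.1053
x·lx·mx: 0, 0.3599, 0.6084, 0.8556, 0.5256, 0.123, 0 → Σ = 2.4725
T = 2.4725 / 1.1053 = 2.236949… → 2.237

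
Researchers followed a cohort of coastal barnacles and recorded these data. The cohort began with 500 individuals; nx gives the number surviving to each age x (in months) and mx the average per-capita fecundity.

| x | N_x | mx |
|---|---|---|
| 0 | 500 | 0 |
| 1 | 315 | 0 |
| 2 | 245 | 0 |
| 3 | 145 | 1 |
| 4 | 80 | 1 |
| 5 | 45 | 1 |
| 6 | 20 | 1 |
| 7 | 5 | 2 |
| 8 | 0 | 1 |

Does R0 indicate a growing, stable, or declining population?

lx = nx/n0 = nx/500: 1, 0.63, 0.49, 0.29, 0.16, 0.09, 0.04, 0.01, 0
R0 = Σ lx·mx = 0 + 0 + 0 + 0.29 + 0.16 + 0.09 + 0.04 + 0.02 + 0 = 0.6
R0 < 1, so the population is declining.

declining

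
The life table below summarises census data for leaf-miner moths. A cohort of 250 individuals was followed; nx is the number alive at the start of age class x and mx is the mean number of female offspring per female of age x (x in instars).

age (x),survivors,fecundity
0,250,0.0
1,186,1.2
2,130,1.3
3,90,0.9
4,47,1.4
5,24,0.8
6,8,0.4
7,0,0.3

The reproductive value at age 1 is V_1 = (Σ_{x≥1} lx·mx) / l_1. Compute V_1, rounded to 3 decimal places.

lx = nx/n0 = nx/250: 1, 0.744, 0.52, 0.36, 0.188, 0.096, 0.032, 0
lx·mx for x ≥ 1: 0.8928, 0.676, 0.324, 0.2632, 0.0768, 0.0128, 0 → sum = 2.2456
V_1 = 2.2456 / l_1 = 2.2456 / 0.744 = 3.01828… → 3.018

3.018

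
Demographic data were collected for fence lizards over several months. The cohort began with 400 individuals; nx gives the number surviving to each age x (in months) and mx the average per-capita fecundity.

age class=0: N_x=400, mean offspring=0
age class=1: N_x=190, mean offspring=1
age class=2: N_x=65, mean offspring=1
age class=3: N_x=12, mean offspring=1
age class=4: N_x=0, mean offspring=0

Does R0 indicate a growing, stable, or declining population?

lx = nx/n0 = nx/400: 1, 0.475, 0.1625, 0.03, 0
R0 = Σ lx·mx = 0 + 0.475 + 0.1625 + 0.03 + 0 = 0.6675
R0 < 1, so the population is declining.

declining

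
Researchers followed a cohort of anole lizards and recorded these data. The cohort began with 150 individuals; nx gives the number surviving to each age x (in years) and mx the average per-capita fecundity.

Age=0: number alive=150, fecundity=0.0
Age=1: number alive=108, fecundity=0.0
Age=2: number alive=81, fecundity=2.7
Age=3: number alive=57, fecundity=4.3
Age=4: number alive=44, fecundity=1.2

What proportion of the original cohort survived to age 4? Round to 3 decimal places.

0.293

l_4 = n_4/n_0 = 44/150 = 0.293333… → 0.293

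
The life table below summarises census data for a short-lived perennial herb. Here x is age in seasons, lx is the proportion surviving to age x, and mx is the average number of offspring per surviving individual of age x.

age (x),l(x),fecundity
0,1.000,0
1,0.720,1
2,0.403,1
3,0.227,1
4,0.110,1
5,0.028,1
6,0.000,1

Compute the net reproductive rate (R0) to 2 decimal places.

1.49

lx·mx by age: 0, 0.72, 0.403, 0.227, 0.11, 0.028, 0
R0 = Σ lx·mx = 1.488 → 1.49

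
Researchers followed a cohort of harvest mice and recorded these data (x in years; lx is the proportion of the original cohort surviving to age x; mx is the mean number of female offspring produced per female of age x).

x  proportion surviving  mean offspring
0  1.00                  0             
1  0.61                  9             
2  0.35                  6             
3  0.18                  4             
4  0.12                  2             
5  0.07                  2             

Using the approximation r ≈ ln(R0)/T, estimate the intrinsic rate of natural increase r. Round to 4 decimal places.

1.3908

R0 = Σ lx·mx = 0 + 5.49 + 2.1 + 0.72 + 0.24 + 0.14 = 8.69
Σ x·lx·mx = 13.51; T = 13.51/8.69 = 1.55466…
r ≈ ln(R0)/T = ln(8.69)/1.55466… = 1.390769… → 1.3908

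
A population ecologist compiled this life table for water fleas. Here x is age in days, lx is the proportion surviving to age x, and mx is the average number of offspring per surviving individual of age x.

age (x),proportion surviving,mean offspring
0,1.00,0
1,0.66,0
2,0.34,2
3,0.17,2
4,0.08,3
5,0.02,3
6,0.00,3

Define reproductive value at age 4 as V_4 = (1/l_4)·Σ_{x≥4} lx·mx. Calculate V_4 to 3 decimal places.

3.750

lx·mx for x ≥ 4: 0.24, 0.06, 0 → sum = 0.3
V_4 = 0.3 / l_4 = 0.3 / 0.08 = 3.75 → 3.750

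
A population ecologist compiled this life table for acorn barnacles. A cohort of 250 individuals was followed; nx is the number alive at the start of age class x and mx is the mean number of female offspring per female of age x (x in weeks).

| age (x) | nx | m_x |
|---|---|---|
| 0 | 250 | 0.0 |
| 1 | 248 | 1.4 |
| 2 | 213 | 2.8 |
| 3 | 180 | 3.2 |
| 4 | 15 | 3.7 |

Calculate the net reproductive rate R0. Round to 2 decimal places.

lx = nx/n0 = nx/250: 1, 0.992, 0.852, 0.72, 0.06
lx·mx by age: 0, 1.3888, 2.3856, 2.304, 0.222
R0 = Σ lx·mx = 6.3004 → 6.30

6.30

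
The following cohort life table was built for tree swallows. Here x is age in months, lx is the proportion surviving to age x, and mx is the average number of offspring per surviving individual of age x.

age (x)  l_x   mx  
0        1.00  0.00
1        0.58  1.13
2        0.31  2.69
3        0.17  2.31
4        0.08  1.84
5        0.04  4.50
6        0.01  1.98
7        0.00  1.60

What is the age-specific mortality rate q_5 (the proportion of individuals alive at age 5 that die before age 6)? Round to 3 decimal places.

0.750

q_5 = (l_5 − l_6) / l_5 = (0.04 − 0.01) / 0.04
     = 0.03 / 0.04 = 0.75 → 0.750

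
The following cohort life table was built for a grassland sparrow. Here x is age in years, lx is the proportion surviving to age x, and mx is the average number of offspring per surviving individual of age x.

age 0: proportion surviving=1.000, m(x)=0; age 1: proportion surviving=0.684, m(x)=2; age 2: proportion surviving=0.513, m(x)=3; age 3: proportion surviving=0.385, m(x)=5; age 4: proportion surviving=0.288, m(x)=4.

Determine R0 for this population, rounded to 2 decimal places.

lx·mx by age: 0, 1.368, 1.539, 1.925, 1.152
R0 = Σ lx·mx = 5.984 → 5.98

5.98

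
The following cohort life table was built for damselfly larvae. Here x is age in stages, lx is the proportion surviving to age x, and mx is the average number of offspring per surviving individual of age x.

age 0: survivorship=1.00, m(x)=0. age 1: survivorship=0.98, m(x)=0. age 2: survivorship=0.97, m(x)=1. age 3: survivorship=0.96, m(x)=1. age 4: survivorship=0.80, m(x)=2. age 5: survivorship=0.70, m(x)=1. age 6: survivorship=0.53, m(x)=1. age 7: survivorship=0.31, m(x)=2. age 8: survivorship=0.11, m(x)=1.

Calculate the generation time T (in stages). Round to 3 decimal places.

lx·mx: 0, 0, 0.97, 0.96, 1.6, 0.7, 0.53, 0.62, 0.11 → R0 = 5.49
x·lx·mx: 0, 0, 1.94, 2.88, 6.4, 3.5, 3.18, 4.34, 0.88 → Σ = 23.12
T = 23.12 / 5.49 = 4.211293… → 4.211

4.211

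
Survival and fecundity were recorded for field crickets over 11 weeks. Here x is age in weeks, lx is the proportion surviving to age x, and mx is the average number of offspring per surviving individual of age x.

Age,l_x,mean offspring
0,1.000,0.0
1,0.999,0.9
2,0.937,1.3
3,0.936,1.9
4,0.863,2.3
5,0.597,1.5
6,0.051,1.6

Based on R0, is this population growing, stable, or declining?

R0 = Σ lx·mx = 0 + 0.8991 + 1.2181 + 1.7784 + 1.9849 + 0.8955 + 0.0816 = 6.8576
R0 > 1, so the population is growing.

growing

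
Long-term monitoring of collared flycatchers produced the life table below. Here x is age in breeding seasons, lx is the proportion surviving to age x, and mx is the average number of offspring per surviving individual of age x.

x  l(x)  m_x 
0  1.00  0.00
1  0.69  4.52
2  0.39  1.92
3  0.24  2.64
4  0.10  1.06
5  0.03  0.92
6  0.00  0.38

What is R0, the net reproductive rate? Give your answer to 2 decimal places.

4.63

lx·mx by age: 0, 3.1188, 0.7488, 0.6336, 0.106, 0.0276, 0
R0 = Σ lx·mx = 4.6348 → 4.63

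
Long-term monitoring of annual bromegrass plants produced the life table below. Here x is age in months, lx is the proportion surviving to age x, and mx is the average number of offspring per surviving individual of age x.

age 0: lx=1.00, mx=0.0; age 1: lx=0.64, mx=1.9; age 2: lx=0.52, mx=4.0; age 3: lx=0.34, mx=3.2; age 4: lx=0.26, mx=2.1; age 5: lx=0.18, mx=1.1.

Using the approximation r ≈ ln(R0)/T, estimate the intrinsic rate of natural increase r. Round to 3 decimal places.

0.710

R0 = Σ lx·mx = 0 + 1.216 + 2.08 + 1.088 + 0.546 + 0.198 = 5.128
Σ x·lx·mx = 11.814; T = 11.814/5.128 = 2.30382…
r ≈ ln(R0)/T = ln(5.128)/2.30382… = 0.70957… → 0.710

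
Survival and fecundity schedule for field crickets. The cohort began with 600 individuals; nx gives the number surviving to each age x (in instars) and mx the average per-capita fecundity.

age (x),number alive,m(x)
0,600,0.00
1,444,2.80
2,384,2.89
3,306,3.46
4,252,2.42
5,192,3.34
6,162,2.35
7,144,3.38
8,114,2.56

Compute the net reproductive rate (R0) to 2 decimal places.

lx = nx/n0 = nx/600: 1, 0.74, 0.64, 0.51, 0.42, 0.32, 0.27, 0.24, 0.19
lx·mx by age: 0, 2.072, 1.8496, 1.7646, 1.0164, 1.0688, 0.6345, 0.8112, 0.4864
R0 = Σ lx·mx = 9.7035 → 9.70

9.70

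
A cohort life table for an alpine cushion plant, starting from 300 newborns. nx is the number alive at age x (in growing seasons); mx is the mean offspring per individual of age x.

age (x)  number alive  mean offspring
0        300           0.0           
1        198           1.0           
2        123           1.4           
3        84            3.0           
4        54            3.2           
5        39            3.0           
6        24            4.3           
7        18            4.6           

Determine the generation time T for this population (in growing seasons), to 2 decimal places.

lx = nx/n0 = nx/300: 1, 0.66, 0.41, 0.28, 0.18, 0.13, 0.08, 0.06
lx·mx: 0, 0.66, 0.574, 0.84, 0.576, 0.39, 0.344, 0.276 → R0 = 3.66
x·lx·mx: 0, 0.66, 1.148, 2.52, 2.304, 1.95, 2.064, 1.932 → Σ = 12.578
T = 12.578 / 3.66 = 3.436612… → 3.44

3.44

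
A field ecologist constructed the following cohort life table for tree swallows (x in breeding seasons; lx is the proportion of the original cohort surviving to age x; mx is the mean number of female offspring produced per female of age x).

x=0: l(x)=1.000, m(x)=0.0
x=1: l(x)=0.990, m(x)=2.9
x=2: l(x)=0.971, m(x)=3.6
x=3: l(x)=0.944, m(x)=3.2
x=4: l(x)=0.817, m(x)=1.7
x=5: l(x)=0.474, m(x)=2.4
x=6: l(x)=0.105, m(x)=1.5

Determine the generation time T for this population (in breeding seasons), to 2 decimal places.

lx·mx: 0, 2.871, 3.4956, 3.0208, 1.3889, 1.1376, 0.1575 → R0 = 12.0714
x·lx·mx: 0, 2.871, 6.9912, 9.0624, 5.5556, 5.688, 0.945 → Σ = 31.1132
T = 31.1132 / 12.0714 = 2.577431… → 2.58

2.58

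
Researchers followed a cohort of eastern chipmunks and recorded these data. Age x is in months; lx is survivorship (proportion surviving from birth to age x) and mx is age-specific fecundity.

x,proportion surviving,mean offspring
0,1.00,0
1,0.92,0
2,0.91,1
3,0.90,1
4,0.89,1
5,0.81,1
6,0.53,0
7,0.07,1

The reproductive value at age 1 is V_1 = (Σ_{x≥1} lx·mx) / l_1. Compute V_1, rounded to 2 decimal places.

3.89

lx·mx for x ≥ 1: 0, 0.91, 0.9, 0.89, 0.81, 0, 0.07 → sum = 3.58
V_1 = 3.58 / l_1 = 3.58 / 0.92 = 3.891304… → 3.89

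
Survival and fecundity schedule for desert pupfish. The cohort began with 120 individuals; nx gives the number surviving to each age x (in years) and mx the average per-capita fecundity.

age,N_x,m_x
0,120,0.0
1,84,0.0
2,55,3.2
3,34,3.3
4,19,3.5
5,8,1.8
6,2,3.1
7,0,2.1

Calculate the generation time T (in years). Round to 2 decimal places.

2.83

lx = nx/n0 = nx/120: 1, 0.7, 0.45833…, 0.28333…, 0.15833…, 0.06667…, 0.01667…, 0
lx·mx: 0, 0, 1.466667…, 0.935…, 0.554167…, 0.12…, 0.051667…, 0 → R0 = 3.1275…
x·lx·mx: 0, 0, 2.933333…, 2.805…, 2.216667…, 0.6…, 0.31…, 0 → Σ = 8.865…
T = 8.865… / 3.1275… = 2.834532… → 2.83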